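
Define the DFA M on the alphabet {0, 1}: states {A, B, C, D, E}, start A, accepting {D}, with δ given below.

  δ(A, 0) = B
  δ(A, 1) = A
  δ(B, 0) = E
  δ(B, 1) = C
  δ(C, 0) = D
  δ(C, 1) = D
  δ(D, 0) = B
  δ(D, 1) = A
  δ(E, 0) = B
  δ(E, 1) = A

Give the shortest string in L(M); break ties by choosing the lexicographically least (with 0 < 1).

A breadth-first search from A reaches an accepting state first via the path A → B → C → D on input 010.
No string of length < 3 is accepted (BFS exhausts all shorter strings without reaching an accepting state), and 010 is the lexicographically least accepting string of length 3.

010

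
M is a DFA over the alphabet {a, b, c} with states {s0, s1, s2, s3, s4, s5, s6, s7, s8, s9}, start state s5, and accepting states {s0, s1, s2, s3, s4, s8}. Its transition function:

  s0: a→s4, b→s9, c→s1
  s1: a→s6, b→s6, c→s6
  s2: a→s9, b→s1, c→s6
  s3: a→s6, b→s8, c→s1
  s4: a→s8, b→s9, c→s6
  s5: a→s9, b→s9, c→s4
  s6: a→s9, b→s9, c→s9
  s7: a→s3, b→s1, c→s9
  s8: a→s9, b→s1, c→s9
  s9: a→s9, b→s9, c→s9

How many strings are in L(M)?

The useful subgraph on states {s1, s4, s5, s8} is acyclic, so L(M) is finite; the longest accepting path visits 4 useful states, giving maximum string length 3.
Counting accepting paths from s5 by length: 1 of length 1, 1 of length 2, 1 of length 3. Total 3.

3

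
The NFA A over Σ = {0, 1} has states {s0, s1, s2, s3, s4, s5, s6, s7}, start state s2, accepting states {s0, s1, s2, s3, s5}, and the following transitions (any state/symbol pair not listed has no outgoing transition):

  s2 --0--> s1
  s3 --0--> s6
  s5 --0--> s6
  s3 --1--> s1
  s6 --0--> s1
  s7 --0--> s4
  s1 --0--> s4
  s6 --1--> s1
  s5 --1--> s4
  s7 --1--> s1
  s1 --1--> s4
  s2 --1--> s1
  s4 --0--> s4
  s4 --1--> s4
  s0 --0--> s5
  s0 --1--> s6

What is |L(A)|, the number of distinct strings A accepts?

The useful subgraph on states {s1, s2} is acyclic, so L(A) is finite; the longest accepting path visits 2 useful states, giving maximum string length 1.
Counting accepting paths from s2 by length: 1 of length 0, 2 of length 1. Total 3.

3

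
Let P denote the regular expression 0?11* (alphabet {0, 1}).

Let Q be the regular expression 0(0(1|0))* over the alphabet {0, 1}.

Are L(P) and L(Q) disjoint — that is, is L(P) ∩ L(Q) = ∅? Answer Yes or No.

Converting the expression P to a DFA (subset construction, then merging equivalent states) gives the minimal DFA with states {p0, p1, p2, p3}, start state p0, accepting states {p2} and transitions p0: 0→p1, 1→p2; p1: 0→p3, 1→p2; p2: 0→p3, 1→p2; p3: 0→p3, 1→p3.
Converting the expression Q to a DFA (subset construction, then merging equivalent states) gives the minimal DFA with states {q0, q1, q2, q3}, start state q0, accepting states {q1} and transitions q0: 0→q1, 1→q2; q1: 0→q3, 1→q2; q2: 0→q2, 1→q2; q3: 0→q1, 1→q1.
Exploring the product automaton P × Q from the start pair (p0, q0), following both machines on each input symbol, reaches 6 state pairs: (p0, q0), (p1, q1), (p2, q2), (p3, q3), (p3, q2), (p3, q1).
P accepts in {p2} and Q accepts in {q1}; no reachable pair has both components accepting, so no string drives both machines to acceptance simultaneously and L(P) ∩ L(Q) = ∅.
So no string is accepted by both, and the intersection is empty.

Yes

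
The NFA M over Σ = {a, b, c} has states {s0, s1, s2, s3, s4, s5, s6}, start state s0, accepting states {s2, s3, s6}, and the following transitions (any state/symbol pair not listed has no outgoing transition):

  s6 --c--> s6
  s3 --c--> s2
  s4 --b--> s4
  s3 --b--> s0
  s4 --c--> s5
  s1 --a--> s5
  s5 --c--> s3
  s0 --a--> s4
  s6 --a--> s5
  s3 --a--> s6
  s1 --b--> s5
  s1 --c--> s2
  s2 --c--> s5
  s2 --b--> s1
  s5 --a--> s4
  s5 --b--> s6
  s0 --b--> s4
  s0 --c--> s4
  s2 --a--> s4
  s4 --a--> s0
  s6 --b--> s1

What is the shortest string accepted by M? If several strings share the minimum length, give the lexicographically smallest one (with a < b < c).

acb

A breadth-first search from s0 reaches an accepting state first via the path s0 → s4 → s5 → s6 on input acb.
No string of length < 3 is accepted (BFS exhausts all shorter strings without reaching an accepting state), and acb is the lexicographically least accepting string of length 3.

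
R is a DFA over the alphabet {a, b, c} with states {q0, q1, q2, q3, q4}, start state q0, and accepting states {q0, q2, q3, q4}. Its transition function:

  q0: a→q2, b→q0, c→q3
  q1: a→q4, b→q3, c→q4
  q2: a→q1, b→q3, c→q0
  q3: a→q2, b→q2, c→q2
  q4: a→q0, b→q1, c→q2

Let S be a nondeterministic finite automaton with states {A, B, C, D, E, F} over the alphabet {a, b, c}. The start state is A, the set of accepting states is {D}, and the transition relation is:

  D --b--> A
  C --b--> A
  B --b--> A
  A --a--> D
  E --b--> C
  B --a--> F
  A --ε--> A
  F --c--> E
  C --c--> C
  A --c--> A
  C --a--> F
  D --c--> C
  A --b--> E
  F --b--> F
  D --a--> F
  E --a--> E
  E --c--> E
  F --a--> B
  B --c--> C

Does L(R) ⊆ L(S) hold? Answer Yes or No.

No

The empty string ε is in L(R) but not in L(S).
So L(R) ⊄ L(S).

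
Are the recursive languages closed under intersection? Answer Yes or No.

Run both deciders on the input and accept iff both accept; the combined machine always halts.
So the recursive languages are closed under intersection.

Yes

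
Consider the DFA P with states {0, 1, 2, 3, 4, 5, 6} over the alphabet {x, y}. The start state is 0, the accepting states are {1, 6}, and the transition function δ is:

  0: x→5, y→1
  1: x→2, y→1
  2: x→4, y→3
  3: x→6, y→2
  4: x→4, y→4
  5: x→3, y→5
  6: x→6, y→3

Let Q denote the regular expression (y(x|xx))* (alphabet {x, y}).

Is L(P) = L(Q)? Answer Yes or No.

The string y is accepted by P but rejected by Q.
So L(P) ≠ L(Q).

No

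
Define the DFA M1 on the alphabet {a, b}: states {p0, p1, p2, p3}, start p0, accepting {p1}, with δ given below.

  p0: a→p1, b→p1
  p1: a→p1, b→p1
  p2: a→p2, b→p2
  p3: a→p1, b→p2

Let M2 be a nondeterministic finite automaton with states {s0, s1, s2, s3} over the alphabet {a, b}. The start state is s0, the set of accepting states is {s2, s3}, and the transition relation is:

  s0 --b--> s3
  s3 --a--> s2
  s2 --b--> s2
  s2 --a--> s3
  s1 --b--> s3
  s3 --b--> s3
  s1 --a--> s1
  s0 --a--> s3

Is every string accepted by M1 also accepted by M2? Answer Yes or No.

Yes

Exploring the product automaton M1 × M2 from the start pair (p0, s0), following both machines on each input symbol, reaches 3 state pairs: (p0, s0), (p1, s3), (p1, s2).
M1 accepts in {p1} and M2 accepts in {s2, s3}. The reachable pairs whose M1-component is accepting are (p1, s3), (p1, s2); in each of them the M2-component is accepting too, so the product for L(M1) \ L(M2) (M1-component accepting, M2-component rejecting) has no reachable accepting pair and the difference is empty.
Hence every string in L(M1) is also in L(M2).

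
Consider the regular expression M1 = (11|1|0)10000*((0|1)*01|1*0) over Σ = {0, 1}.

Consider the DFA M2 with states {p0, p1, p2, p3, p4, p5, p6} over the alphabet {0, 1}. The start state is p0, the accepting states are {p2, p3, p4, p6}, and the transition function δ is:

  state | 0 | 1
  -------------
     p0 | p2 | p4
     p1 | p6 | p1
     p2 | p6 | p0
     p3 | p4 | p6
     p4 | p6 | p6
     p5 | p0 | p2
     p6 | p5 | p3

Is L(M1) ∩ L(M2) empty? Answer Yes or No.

No

The string 110000 is accepted by both M1 and M2.
Hence L(M1) ∩ L(M2) ≠ ∅.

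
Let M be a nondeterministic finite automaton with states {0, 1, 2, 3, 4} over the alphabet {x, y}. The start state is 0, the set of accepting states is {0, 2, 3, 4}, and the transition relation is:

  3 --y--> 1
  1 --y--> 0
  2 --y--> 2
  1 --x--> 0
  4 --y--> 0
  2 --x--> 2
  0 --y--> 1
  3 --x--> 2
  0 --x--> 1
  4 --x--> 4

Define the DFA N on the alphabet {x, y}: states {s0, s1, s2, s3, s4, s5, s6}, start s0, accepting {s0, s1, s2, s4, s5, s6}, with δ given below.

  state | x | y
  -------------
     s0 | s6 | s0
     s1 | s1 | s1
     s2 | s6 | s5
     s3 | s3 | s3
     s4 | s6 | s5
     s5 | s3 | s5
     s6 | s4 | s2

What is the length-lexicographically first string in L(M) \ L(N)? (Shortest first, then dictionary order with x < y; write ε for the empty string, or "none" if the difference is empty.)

xxyx

The string xxyx is accepted by M but not by N.
No shorter string lies in the difference, and xxyx is the lexicographically first length-4 string in L(M) \ L(N).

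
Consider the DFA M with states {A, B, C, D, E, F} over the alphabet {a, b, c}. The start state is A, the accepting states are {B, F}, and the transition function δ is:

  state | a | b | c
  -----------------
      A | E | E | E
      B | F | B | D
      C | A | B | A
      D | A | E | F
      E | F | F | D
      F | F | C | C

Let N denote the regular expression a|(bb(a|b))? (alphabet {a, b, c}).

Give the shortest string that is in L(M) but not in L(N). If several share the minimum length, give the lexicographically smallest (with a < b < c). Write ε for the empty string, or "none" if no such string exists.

The string aa is accepted by M but not by N.
No shorter string lies in the difference, and aa is the lexicographically first length-2 string in L(M) \ L(N).

aa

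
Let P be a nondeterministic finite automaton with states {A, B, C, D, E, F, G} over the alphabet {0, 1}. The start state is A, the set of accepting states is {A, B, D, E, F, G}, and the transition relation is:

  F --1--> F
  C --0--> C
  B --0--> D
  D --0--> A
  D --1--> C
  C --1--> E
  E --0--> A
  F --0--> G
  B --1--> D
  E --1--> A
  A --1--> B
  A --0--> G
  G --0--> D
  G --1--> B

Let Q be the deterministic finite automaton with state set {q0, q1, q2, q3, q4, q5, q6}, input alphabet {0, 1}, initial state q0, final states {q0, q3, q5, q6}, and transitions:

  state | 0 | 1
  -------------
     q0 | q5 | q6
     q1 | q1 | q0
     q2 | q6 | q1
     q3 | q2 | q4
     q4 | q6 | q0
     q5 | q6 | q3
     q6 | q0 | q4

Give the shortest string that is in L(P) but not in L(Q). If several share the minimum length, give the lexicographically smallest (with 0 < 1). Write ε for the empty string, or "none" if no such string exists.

The string 11 is accepted by P but not by Q.
No shorter string lies in the difference, and 11 is the lexicographically first length-2 string in L(P) \ L(Q).

11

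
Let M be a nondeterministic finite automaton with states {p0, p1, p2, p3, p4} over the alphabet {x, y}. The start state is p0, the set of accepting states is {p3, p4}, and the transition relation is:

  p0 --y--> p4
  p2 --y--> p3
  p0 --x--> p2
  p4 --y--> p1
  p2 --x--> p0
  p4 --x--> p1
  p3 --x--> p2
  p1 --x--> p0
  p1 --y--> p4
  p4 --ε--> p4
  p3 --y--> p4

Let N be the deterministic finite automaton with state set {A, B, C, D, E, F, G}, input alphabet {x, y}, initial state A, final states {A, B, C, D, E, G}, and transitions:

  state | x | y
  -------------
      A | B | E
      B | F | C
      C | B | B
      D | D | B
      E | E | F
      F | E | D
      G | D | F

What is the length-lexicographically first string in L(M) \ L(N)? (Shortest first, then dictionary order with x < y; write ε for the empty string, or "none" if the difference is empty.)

yxy

The string yxy is accepted by M but not by N.
No shorter string lies in the difference, and yxy is the lexicographically first length-3 string in L(M) \ L(N).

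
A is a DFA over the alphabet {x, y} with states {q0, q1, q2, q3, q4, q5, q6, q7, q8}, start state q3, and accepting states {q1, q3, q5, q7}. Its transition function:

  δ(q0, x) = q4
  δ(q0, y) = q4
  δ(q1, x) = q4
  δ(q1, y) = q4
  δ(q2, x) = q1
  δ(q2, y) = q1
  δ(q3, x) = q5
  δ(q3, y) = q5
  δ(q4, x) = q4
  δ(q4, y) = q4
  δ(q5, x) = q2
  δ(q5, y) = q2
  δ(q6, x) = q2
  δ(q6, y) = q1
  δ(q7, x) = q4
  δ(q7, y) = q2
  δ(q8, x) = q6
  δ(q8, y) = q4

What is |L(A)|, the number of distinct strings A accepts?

11

The useful subgraph on states {q1, q2, q3, q5} is acyclic, so L(A) is finite; the longest accepting path visits 4 useful states, giving maximum string length 3.
Counting accepting paths from q3 by length: 1 of length 0, 2 of length 1, 8 of length 3. Total 11.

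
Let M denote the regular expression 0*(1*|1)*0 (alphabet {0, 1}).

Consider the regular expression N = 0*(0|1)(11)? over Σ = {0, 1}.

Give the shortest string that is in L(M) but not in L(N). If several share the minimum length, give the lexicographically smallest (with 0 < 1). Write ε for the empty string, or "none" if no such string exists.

The string 10 is accepted by M but not by N.
No shorter string lies in the difference, and 10 is the lexicographically first length-2 string in L(M) \ L(N).

10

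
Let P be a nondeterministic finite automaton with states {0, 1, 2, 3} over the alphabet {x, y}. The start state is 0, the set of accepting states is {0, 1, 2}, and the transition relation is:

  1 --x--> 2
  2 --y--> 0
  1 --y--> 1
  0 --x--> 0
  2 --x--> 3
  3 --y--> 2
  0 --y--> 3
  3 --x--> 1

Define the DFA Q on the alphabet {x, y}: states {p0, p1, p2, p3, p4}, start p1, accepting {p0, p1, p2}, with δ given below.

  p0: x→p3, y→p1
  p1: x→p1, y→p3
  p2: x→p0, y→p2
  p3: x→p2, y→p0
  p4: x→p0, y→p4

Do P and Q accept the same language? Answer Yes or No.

Yes

Exploring the product automaton P × Q from the start pair (0, p1), following both machines on each input symbol, reaches 4 state pairs: (0, p1), (3, p3), (1, p2), (2, p0).
P accepts in {0, 1, 2} and Q accepts in {p0, p1, p2}. In every reachable pair the two components are either both accepting — (0, p1), (1, p2), (2, p0) — or both non-accepting, so no string is accepted by exactly one of the machines: L(P) \ L(Q) and L(Q) \ L(P) are both empty.
Hence every string is accepted by P iff it is accepted by Q, and the two languages coincide.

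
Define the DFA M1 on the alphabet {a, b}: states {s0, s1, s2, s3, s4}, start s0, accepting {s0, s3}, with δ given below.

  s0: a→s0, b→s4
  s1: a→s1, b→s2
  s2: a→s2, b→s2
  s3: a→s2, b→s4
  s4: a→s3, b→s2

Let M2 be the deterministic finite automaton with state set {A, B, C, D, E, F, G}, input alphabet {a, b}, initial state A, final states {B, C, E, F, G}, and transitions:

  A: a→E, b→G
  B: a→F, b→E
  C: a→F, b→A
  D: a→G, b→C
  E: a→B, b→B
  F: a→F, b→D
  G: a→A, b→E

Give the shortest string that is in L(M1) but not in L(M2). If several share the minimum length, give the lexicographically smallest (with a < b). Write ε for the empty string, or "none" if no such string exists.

ε

The empty string ε is accepted by M1 but not by M2.
Since ε is the unique shortest string, it is the required witness.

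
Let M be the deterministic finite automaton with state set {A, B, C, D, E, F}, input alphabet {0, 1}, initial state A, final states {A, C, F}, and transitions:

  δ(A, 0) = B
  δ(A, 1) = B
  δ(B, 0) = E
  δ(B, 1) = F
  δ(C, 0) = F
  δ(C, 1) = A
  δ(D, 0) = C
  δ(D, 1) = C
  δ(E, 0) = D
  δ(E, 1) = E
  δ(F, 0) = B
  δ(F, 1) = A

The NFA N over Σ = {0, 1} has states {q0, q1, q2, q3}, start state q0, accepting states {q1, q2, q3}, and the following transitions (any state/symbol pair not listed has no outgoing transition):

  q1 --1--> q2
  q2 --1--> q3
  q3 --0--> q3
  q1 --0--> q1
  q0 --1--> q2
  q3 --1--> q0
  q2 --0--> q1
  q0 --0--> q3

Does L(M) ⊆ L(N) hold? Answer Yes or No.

No

The empty string ε is in L(M) but not in L(N).
So L(M) ⊄ L(N).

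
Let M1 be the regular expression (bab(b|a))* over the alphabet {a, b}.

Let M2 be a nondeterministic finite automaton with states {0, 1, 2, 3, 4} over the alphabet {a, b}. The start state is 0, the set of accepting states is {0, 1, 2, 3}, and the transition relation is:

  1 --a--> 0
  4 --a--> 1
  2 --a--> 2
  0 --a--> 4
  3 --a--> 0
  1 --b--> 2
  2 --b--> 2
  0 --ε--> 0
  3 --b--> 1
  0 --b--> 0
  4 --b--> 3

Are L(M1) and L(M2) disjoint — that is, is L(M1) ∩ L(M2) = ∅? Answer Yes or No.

The empty string ε is accepted by both M1 and M2.
Hence L(M1) ∩ L(M2) ≠ ∅.

No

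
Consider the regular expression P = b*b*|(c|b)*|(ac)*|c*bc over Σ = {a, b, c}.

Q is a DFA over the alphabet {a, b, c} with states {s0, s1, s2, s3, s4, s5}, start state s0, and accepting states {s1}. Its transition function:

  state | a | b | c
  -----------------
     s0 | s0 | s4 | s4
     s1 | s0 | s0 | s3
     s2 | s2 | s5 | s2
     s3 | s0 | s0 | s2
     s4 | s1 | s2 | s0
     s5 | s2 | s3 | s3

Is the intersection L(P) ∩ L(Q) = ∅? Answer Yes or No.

Yes

Converting the expression P to a DFA (subset construction, then merging equivalent states) gives the minimal DFA with states {p0, p1, p2, p3, p4}, start state p0, accepting states {p0, p2, p4} and transitions p0: a→p1, b→p2, c→p2; p1: a→p3, b→p3, c→p4; p2: a→p3, b→p2, c→p2; p3: a→p3, b→p3, c→p3; p4: a→p1, b→p3, c→p3.
Exploring the product automaton P × Q from the start pair (p0, s0), following both machines on each input symbol, reaches 16 state pairs: (p0, s0), (p1, s0), (p2, s4), (p3, s0), (p3, s4), (p4, s4), (p3, s1), (p2, s2), (p2, s0), (p3, s2), (p1, s1), (p3, s3), (p2, s5), (p3, s5), (p4, s3), (p2, s3).
P accepts in {p0, p2, p4} and Q accepts in {s1}; no reachable pair has both components accepting, so no string drives both machines to acceptance simultaneously and L(P) ∩ L(Q) = ∅.
So no string is accepted by both, and the intersection is empty.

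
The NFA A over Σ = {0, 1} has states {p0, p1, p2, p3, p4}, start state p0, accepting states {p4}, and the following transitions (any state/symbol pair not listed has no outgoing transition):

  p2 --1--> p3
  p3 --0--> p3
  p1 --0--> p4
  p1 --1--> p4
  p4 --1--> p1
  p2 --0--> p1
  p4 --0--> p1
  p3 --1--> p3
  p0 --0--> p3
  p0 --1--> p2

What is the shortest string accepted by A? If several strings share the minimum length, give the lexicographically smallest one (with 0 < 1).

A breadth-first search from p0 reaches an accepting state first via the path p0 → p2 → p1 → p4 on input 100.
No string of length < 3 is accepted (BFS exhausts all shorter strings without reaching an accepting state), and 100 is the lexicographically least accepting string of length 3.

100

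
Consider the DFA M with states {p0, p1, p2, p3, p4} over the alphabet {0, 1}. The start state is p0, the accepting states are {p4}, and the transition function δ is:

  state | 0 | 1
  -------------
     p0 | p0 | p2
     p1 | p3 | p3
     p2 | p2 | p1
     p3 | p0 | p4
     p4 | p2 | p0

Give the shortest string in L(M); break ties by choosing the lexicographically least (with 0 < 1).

A breadth-first search from p0 reaches an accepting state first via the path p0 → p2 → p1 → p3 → p4 on input 1101.
No string of length < 4 is accepted (BFS exhausts all shorter strings without reaching an accepting state), and 1101 is the lexicographically least accepting string of length 4.

1101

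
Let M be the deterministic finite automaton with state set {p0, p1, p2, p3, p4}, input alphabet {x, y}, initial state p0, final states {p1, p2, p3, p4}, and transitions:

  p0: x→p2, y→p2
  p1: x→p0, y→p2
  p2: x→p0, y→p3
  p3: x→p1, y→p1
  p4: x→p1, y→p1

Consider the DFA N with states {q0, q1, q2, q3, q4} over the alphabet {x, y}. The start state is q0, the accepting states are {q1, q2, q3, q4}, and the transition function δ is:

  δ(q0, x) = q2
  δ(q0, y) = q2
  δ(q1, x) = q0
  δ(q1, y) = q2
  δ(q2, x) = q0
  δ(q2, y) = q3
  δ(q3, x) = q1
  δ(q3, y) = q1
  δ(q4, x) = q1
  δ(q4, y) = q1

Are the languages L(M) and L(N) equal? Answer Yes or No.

Yes

Exploring the product automaton M × N from the start pair (p0, q0), following both machines on each input symbol, reaches 4 state pairs: (p0, q0), (p2, q2), (p3, q3), (p1, q1).
M accepts in {p1, p2, p3, p4} and N accepts in {q1, q2, q3, q4}. In every reachable pair the two components are either both accepting — (p2, q2), (p3, q3), (p1, q1) — or both non-accepting, so no string is accepted by exactly one of the machines: L(M) \ L(N) and L(N) \ L(M) are both empty.
Hence every string is accepted by M iff it is accepted by N, and the two languages coincide.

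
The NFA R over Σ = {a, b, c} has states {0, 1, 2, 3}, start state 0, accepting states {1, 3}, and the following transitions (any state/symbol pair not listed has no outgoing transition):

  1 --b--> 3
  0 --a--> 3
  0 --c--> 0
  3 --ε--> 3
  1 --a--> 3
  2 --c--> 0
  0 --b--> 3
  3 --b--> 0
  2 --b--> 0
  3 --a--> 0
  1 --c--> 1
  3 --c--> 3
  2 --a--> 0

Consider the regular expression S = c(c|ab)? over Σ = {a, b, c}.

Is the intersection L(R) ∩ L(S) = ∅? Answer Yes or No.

Yes

Converting the expression S to a DFA (subset construction, then merging equivalent states) gives the minimal DFA with states {s0, s1, s2, s3, s4}, start state s0, accepting states {s2, s4} and transitions s0: a→s1, b→s1, c→s2; s1: a→s1, b→s1, c→s1; s2: a→s3, b→s1, c→s4; s3: a→s1, b→s4, c→s1; s4: a→s1, b→s1, c→s1.
Exploring the product automaton R × S from the start pair (0, s0), following both machines on each input symbol, reaches 6 state pairs: (0, s0), (3, s1), (0, s2), (0, s1), (3, s3), (0, s4).
R accepts in {1, 3} and S accepts in {s2, s4}; no reachable pair has both components accepting, so no string drives both machines to acceptance simultaneously and L(R) ∩ L(S) = ∅.
So no string is accepted by both, and the intersection is empty.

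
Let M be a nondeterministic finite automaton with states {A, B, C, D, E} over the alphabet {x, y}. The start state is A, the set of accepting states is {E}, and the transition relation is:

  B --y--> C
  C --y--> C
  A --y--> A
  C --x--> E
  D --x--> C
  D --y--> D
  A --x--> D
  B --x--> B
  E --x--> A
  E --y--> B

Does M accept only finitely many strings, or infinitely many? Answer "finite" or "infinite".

infinite

State A is reachable from the start and can reach an accepting state, and it lies on the cycle A → A.
Traversing that cycle any number of times yields accepted strings of unbounded length, so the language is infinite.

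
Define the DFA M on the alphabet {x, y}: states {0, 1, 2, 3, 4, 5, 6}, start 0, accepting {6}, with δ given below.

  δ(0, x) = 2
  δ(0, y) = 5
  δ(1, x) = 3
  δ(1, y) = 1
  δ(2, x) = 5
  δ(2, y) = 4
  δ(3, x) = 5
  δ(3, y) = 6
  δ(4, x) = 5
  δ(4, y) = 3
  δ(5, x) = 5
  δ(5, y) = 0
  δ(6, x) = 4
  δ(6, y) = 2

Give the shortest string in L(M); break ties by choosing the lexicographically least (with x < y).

xyyy

A breadth-first search from 0 reaches an accepting state first via the path 0 → 2 → 4 → 3 → 6 on input xyyy.
No string of length < 4 is accepted (BFS exhausts all shorter strings without reaching an accepting state), and xyyy is the lexicographically least accepting string of length 4.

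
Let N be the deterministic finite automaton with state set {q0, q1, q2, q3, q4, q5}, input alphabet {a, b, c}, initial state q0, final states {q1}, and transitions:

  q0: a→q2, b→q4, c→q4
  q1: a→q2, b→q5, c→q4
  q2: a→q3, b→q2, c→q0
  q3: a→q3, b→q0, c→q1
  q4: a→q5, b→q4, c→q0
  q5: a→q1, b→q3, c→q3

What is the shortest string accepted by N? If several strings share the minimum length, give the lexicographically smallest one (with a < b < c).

aac

A breadth-first search from q0 reaches an accepting state first via the path q0 → q2 → q3 → q1 on input aac.
No string of length < 3 is accepted (BFS exhausts all shorter strings without reaching an accepting state), and aac is the lexicographically least accepting string of length 3.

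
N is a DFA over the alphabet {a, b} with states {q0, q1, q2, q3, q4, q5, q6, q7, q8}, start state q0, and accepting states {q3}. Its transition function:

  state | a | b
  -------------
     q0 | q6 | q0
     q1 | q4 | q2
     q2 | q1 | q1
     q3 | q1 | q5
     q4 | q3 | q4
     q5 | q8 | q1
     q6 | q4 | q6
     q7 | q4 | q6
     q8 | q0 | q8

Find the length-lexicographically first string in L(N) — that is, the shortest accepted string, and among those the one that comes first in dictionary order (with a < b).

aaa

A breadth-first search from q0 reaches an accepting state first via the path q0 → q6 → q4 → q3 on input aaa.
No string of length < 3 is accepted (BFS exhausts all shorter strings without reaching an accepting state), and aaa is the lexicographically least accepting string of length 3.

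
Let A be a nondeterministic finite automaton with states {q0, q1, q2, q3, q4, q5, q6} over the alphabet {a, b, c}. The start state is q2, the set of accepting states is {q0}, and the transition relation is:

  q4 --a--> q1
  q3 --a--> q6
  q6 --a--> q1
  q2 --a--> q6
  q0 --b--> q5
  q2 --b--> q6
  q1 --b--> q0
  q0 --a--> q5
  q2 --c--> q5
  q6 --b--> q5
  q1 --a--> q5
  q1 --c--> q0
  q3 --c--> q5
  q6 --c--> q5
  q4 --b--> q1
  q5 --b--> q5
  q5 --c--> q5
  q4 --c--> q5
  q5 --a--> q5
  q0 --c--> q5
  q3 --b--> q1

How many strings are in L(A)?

4

The useful subgraph on states {q0, q1, q2, q6} is acyclic, so L(A) is finite; the longest accepting path visits 4 useful states, giving maximum string length 3.
Counting accepting paths from q2 by length: 4 of length 3. Total 4.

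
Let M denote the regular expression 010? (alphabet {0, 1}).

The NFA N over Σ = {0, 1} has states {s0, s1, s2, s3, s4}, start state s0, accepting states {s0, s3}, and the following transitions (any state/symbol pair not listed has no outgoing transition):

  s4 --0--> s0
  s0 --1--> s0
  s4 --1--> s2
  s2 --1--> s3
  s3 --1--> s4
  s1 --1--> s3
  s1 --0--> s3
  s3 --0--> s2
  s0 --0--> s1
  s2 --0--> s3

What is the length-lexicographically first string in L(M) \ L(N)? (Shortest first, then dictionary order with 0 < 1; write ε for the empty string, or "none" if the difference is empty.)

010

The string 010 is accepted by M but not by N.
No shorter string lies in the difference, and 010 is the lexicographically first length-3 string in L(M) \ L(N).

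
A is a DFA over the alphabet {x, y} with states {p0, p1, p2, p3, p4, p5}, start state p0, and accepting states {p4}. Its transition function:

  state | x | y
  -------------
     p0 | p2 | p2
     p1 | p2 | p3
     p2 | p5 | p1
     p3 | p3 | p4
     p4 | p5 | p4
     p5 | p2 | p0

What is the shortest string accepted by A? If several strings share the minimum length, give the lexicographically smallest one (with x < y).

A breadth-first search from p0 reaches an accepting state first via the path p0 → p2 → p1 → p3 → p4 on input xyyy.
No string of length < 4 is accepted (BFS exhausts all shorter strings without reaching an accepting state), and xyyy is the lexicographically least accepting string of length 4.

xyyy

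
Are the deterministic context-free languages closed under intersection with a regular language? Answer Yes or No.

Yes

Run the DPDA and a DFA for the regular language in lock-step (product of the two finite controls, one shared stack, the DFA component advancing only on genuine input moves); the result is still deterministic and accepts when both components accept.
So the deterministic context-free languages are closed under intersection with a regular language.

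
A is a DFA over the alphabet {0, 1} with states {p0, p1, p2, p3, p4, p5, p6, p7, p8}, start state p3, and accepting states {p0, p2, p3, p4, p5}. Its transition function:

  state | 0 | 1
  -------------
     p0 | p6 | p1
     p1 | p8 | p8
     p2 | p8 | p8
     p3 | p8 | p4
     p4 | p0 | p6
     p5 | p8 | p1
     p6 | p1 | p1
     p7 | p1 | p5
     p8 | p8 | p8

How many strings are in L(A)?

The useful subgraph on states {p0, p3, p4} is acyclic, so L(A) is finite; the longest accepting path visits 3 useful states, giving maximum string length 2.
Counting accepting paths from p3 by length: 1 of length 0, 1 of length 1, 1 of length 2. Total 3.

3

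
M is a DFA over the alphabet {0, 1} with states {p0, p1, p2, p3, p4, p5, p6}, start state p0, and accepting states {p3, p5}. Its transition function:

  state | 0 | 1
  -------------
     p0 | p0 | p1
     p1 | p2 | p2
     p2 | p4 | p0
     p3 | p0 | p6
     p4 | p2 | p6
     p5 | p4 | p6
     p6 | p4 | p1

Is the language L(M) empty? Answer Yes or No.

The states reachable from the start state are {p0, p1, p2, p4, p6}.
None of the accepting states {p3, p5} is reachable, so no string is accepted and L(M) = ∅.

Yes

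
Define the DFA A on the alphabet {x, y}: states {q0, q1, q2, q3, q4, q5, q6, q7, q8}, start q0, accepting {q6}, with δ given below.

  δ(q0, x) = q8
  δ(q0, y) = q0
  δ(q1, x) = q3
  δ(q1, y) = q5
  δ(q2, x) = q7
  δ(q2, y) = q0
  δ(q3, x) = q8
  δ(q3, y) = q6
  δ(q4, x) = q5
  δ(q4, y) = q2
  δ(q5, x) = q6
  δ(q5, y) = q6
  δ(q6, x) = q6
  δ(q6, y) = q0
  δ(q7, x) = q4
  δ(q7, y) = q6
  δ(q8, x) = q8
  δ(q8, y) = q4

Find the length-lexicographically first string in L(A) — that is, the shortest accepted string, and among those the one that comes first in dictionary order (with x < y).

xyxx

A breadth-first search from q0 reaches an accepting state first via the path q0 → q8 → q4 → q5 → q6 on input xyxx.
No string of length < 4 is accepted (BFS exhausts all shorter strings without reaching an accepting state), and xyxx is the lexicographically least accepting string of length 4.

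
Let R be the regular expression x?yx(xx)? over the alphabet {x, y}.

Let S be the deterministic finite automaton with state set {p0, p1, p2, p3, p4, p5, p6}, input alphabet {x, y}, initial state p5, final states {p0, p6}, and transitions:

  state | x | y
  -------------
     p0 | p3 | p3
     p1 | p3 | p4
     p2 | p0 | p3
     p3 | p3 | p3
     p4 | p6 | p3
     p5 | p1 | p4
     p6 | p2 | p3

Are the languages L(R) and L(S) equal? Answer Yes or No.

Yes

Converting the expression R to a DFA (subset construction, then merging equivalent states) gives the minimal DFA with states {r0, r1, r2, r3, r4, r5, r6}, start state r0, accepting states {r4, r6} and transitions r0: x→r1, y→r2; r1: x→r3, y→r2; r2: x→r4, y→r3; r3: x→r3, y→r3; r4: x→r5, y→r3; r5: x→r6, y→r3; r6: x→r3, y→r3.
Exploring the product automaton R × S from the start pair (r0, p5), following both machines on each input symbol, reaches 7 state pairs: (r0, p5), (r1, p1), (r2, p4), (r3, p3), (r4, p6), (r5, p2), (r6, p0).
R accepts in {r4, r6} and S accepts in {p0, p6}. In every reachable pair the two components are either both accepting — (r4, p6), (r6, p0) — or both non-accepting, so no string is accepted by exactly one of the machines: L(R) \ L(S) and L(S) \ L(R) are both empty.
Hence every string is accepted by R iff it is accepted by S, and the two languages coincide.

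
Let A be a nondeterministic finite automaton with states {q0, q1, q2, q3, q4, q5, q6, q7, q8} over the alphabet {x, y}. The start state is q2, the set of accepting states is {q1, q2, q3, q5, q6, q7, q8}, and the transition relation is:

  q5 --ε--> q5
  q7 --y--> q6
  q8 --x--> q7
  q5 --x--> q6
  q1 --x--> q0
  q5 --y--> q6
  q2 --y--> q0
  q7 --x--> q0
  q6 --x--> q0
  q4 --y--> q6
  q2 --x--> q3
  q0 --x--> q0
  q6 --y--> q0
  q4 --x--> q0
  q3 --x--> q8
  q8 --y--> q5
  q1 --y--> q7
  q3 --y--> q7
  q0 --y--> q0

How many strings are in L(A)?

The useful subgraph on states {q2, q3, q5, q6, q7, q8} is acyclic, so L(A) is finite; the longest accepting path visits 5 useful states, giving maximum string length 4.
Counting accepting paths from q2 by length: 1 of length 0, 1 of length 1, 2 of length 2, 3 of length 3, 3 of length 4. Total 10.

10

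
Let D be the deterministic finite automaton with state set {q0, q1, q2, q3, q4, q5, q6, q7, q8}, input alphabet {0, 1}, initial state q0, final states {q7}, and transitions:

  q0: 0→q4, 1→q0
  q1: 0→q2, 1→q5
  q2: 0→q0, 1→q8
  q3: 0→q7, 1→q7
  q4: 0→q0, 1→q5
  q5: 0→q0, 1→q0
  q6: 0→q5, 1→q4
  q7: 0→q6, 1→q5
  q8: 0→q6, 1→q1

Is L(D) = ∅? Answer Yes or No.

Yes

The states reachable from the start state are {q0, q4, q5}.
None of the accepting states {q7} is reachable, so no string is accepted and L(D) = ∅.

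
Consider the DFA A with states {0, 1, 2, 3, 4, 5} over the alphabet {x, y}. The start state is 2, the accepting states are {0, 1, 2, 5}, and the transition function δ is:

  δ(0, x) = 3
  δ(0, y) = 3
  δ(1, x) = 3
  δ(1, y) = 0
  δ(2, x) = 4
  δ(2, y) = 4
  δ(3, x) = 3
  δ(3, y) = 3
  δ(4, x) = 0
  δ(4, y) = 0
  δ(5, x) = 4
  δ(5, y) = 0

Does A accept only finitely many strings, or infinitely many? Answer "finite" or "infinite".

The useful states (reachable from 2 and able to reach an accepting state) are {0, 2, 4}.
Restricted to these states the transition graph has no cycle, so every accepting path has bounded length and L is finite.

finite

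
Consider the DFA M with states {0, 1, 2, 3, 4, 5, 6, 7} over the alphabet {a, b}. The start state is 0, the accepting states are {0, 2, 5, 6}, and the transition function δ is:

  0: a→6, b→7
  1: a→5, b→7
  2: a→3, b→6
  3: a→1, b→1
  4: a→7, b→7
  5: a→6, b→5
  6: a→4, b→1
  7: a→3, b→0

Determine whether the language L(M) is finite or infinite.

infinite

State 5 is reachable from the start and can reach an accepting state, and it lies on the cycle 5 → 5.
Traversing that cycle any number of times yields accepted strings of unbounded length, so the language is infinite.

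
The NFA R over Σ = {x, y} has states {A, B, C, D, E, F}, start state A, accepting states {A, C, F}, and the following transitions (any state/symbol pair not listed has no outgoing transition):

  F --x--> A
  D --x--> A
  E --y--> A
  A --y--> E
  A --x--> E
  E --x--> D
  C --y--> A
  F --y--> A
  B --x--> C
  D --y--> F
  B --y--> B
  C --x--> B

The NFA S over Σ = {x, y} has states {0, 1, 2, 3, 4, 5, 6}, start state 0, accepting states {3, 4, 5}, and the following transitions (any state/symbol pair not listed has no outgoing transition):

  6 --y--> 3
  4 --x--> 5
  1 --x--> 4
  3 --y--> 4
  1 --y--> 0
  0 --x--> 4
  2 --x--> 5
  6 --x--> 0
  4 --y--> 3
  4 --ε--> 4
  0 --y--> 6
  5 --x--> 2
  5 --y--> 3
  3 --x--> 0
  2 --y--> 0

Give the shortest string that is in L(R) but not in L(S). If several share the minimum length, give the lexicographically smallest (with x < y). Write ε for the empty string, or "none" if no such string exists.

ε

The empty string ε is accepted by R but not by S.
Since ε is the unique shortest string, it is the required witness.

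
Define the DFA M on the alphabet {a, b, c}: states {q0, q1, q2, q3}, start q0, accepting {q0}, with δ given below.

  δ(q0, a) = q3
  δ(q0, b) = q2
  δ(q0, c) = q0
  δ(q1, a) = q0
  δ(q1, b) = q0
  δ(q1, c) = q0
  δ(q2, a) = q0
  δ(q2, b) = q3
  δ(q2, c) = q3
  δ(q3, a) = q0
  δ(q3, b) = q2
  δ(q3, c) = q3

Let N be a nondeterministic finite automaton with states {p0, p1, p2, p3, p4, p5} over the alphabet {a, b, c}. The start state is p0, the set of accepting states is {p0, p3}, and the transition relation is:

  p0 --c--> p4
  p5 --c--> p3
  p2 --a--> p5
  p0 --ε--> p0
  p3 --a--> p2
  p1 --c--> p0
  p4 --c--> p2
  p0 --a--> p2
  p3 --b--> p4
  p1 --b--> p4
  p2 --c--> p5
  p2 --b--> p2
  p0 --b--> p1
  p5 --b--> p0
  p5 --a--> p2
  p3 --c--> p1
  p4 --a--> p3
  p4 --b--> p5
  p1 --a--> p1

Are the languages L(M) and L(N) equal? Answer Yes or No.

The string c is accepted by M but rejected by N.
So L(M) ≠ L(N).

No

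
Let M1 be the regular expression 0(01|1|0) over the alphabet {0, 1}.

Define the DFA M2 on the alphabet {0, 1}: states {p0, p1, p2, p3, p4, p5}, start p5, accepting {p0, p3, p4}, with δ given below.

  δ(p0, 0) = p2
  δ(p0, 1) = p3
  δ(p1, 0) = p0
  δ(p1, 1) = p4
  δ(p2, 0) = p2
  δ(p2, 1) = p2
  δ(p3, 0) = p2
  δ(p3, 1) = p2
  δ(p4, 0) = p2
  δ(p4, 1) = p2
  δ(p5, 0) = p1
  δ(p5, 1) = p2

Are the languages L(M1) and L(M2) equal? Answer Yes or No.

Converting the expression M1 to a DFA (subset construction, then merging equivalent states) gives the minimal DFA with states {r0, r1, r2, r3, r4}, start state r0, accepting states {r3, r4} and transitions r0: 0→r1, 1→r2; r1: 0→r3, 1→r4; r2: 0→r2, 1→r2; r3: 0→r2, 1→r4; r4: 0→r2, 1→r2.
Exploring the product automaton M1 × M2 from the start pair (r0, p5), following both machines on each input symbol, reaches 6 state pairs: (r0, p5), (r1, p1), (r2, p2), (r3, p0), (r4, p4), (r4, p3).
M1 accepts in {r3, r4} and M2 accepts in {p0, p3, p4}. In every reachable pair the two components are either both accepting — (r3, p0), (r4, p4), (r4, p3) — or both non-accepting, so no string is accepted by exactly one of the machines: L(M1) \ L(M2) and L(M2) \ L(M1) are both empty.
Hence every string is accepted by M1 iff it is accepted by M2, and the two languages coincide.

Yes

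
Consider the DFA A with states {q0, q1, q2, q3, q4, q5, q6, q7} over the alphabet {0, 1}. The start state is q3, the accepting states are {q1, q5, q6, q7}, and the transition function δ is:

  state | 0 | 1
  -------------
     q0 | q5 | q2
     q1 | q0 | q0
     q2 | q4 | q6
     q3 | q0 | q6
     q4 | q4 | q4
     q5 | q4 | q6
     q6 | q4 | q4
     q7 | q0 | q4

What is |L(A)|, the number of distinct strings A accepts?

The useful subgraph on states {q0, q2, q3, q5, q6} is acyclic, so L(A) is finite; the longest accepting path visits 4 useful states, giving maximum string length 3.
Counting accepting paths from q3 by length: 1 of length 1, 1 of length 2, 2 of length 3. Total 4.

4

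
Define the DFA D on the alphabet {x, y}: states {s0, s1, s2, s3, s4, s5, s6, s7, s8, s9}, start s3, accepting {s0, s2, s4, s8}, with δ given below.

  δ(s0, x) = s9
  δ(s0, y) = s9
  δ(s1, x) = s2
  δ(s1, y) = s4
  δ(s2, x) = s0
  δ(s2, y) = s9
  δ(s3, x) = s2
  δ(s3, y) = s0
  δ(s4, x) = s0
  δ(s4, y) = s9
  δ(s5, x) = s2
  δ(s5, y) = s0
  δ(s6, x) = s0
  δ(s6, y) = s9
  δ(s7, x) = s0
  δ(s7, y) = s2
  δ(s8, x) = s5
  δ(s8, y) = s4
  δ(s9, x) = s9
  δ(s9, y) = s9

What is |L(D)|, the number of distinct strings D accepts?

The useful subgraph on states {s0, s2, s3} is acyclic, so L(D) is finite; the longest accepting path visits 3 useful states, giving maximum string length 2.
Counting accepting paths from s3 by length: 2 of length 1, 1 of length 2. Total 3.

3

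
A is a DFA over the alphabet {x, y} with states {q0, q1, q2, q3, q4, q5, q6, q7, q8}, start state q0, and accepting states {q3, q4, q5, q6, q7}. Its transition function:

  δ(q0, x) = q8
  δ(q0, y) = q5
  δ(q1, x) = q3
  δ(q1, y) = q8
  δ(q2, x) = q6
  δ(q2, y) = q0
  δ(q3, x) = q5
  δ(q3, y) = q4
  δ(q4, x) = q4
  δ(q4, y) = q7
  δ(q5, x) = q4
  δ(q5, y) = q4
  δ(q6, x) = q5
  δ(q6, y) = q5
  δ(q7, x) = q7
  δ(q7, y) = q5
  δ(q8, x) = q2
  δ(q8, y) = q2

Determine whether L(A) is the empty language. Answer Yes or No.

The string y is accepted: the run q0 → q5 ends in the accepting state q5.
Since at least one string is accepted, L(A) is not empty.

No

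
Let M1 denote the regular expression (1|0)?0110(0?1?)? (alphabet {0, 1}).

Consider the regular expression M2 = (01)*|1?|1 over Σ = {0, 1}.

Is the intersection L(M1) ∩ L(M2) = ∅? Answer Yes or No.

Converting the expression M1 to a DFA (subset construction, then merging equivalent states) gives the minimal DFA with states {r0, r1, r2, r3, r4, r5, r6, r7, r8, r9}, start state r0, accepting states {r7, r8, r9} and transitions r0: 0→r1, 1→r2; r1: 0→r3, 1→r4; r2: 0→r3, 1→r5; r3: 0→r5, 1→r4; r4: 0→r5, 1→r6; r5: 0→r5, 1→r5; r6: 0→r7, 1→r5; r7: 0→r8, 1→r9; r8: 0→r5, 1→r9; r9: 0→r5, 1→r5.
Converting the expression M2 to a DFA (subset construction, then merging equivalent states) gives the minimal DFA with states {t0, t1, t2, t3, t4}, start state t0, accepting states {t0, t2, t4} and transitions t0: 0→t1, 1→t2; t1: 0→t3, 1→t4; t2: 0→t3, 1→t3; t3: 0→t3, 1→t3; t4: 0→t1, 1→t3.
Exploring the product automaton M1 × M2 from the start pair (r0, t0), following both machines on each input symbol, reaches 13 state pairs: (r0, t0), (r1, t1), (r2, t2), (r3, t3), (r4, t4), (r5, t3), (r4, t3), (r5, t1), (r6, t3), (r5, t4), (r7, t3), (r8, t3), (r9, t3).
M1 accepts in {r7, r8, r9} and M2 accepts in {t0, t2, t4}; no reachable pair has both components accepting, so no string drives both machines to acceptance simultaneously and L(M1) ∩ L(M2) = ∅.
So no string is accepted by both, and the intersection is empty.

Yes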